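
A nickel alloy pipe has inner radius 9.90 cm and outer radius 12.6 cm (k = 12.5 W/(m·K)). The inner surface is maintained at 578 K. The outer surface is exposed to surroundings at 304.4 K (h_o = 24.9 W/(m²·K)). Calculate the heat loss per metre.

Q' = 5.09 kW/m

Series thermal resistances, inner to outer:
  R'_nickel alloy = ln(0.126/0.0990)/(2πk) = 0.2412/(2π·12.5) = 0.003071 m·K/W
  R'_conv,out = 1/(2πr h) = 1/(2π·0.126·24.9) = 0.05073 m·K/W
ΣR = 0.003071 + 0.05073 = 0.05380 m·K/W
Q' = ΔT/ΣR = (578 K − 304.4 K)/0.05380 = 5090 W/m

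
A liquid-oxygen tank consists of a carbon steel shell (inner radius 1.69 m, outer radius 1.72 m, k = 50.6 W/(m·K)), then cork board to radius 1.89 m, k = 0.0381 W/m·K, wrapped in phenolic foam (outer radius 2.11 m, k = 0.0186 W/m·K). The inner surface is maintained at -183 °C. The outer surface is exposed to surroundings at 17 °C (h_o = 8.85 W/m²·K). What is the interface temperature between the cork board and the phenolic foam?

Series thermal resistances, inner to outer:
  R_carbon steel = (1/1.69 − 1/1.72)/(4πk) = 0.01032/(4π·50.6) = 1.623×10^-5 K/W
  R_cork board = (1/1.72 − 1/1.89)/(4πk) = 0.05229/(4π·0.0381) = 0.1092 K/W
  R_phenolic foam = (1/1.89 − 1/2.11)/(4πk) = 0.05517/(4π·0.0186) = 0.2360 K/W
  R_conv,out = 1/(4πr²h) = 1/(4π·2.11²·8.85) = 0.002020 K/W
ΣR = 1.623×10^-5 + 0.1092 + 0.2360 + 0.002020 = 0.3472 K/W
Q = ΔT/ΣR = (-183 °C − 17 °C)/0.3472 = -576.0 W
From the inner boundary to the cork board/phenolic foam interface, ΣR_partial = 0.1092 K/W.
T_interface = T_in − Q·ΣR_partial = -183 °C − (-576.0)(0.1092) = -120 °C

T = -120 °C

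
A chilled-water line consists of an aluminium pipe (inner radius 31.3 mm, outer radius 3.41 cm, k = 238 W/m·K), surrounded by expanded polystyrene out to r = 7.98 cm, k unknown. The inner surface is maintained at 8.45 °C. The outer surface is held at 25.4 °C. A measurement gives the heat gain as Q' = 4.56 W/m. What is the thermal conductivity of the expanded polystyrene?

k = 0.0364 W/m·K

ΣR = ΔT/Q' = |8.45 − 25.4|/4.56 = 3.717 m·K/W
Known resistances:
  R'_aluminium = ln(0.0341/0.0313)/(2πk) = 0.08568/(2π·238) = 5.730×10^-5 m·K/W
R_expanded polystyrene = ΣR − ΣR_known = 3.717 − 5.730×10^-5 = 3.717 m·K/W
ln(r₂/r₁)/(2πk) = 3.717 ⇒ k = 0.8502/(2π·3.717) = 0.0364 W/m·K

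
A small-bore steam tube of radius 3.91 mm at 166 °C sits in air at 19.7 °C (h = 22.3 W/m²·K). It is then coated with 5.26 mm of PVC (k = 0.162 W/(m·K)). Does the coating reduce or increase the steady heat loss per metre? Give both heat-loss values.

increases: 80.2 → 90.5 W/m

Critical radius for a cylinder: r_cr = k/h = 0.00726 m = 0.726 cm.
Outer radius after coating: r₂ = 0.00391 + 0.00526 = 0.00917 m.
r₁ < r_cr < r₂: heat loss rises to a maximum at r_cr then falls. Whether the coating helps depends on whether Q(r₂) has dropped back below Q(r₁).
Bare: R = 1/(2πr₁h) = 1.825 m·K/W; Q = 146.3/1.825 = 80.2 W/m.
Coated: R = R_cond + R_conv = 1.616 m·K/W; Q = 146.3/1.616 = 90.5 W/m.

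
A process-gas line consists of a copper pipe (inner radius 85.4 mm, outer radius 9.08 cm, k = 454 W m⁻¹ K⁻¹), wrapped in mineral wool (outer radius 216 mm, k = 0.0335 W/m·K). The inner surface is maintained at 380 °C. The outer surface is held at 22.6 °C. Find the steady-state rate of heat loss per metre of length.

Resistance network (inner→outer):
  R'_copper = ln(0.0908/0.0854)/(2πk) = 0.06131/(2π·454) = 2.149×10^-5 m·K/W
  R'_mineral wool = ln(0.216/0.0908)/(2πk) = 0.8666/(2π·0.0335) = 4.117 m·K/W
ΣR = 2.149×10^-5 + 4.117 = 4.117 m·K/W
Q' = ΔT/ΣR = (380 °C − 22.6 °C)/4.117 = 86.8 W/m

Q' = 86.8 W/m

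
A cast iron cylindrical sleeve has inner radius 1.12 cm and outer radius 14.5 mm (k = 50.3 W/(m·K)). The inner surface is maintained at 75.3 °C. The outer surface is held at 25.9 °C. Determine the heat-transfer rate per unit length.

Q' = 2πk·ΔT/ln(r₂/r₁) = 2π × 50.3 × 49.4 / ln(0.0145/0.0112) = 60500 W/m

Q' = 60500 W/m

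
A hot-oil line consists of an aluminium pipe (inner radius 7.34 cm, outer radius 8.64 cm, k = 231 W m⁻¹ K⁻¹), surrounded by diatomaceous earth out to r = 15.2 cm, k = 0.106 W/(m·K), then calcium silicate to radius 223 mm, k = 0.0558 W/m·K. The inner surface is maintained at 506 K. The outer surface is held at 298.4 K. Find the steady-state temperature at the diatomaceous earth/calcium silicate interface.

Resistance network (inner→outer):
  R'_aluminium = ln(0.0864/0.0734)/(2πk) = 0.1631/(2π·231) = 1.123×10^-4 m·K/W
  R'_diatomaceous earth = ln(0.152/0.0864)/(2πk) = 0.5649/(2π·0.106) = 0.8482 m·K/W
  R'_calcium silicate = ln(0.223/0.152)/(2πk) = 0.3833/(2π·0.0558) = 1.093 m·K/W
ΣR = 1.123×10^-4 + 0.8482 + 1.093 = 1.941 m·K/W
Q' = ΔT/ΣR = (506 K − 298.4 K)/1.941 = 107.0 W/m
From the inner boundary to the diatomaceous earth/calcium silicate interface, ΣR_partial = 0.8483 m·K/W.
T_interface = T_in − Q'·ΣR_partial = 506 K − (107.0)(0.8483) = 415 K

T = 415 K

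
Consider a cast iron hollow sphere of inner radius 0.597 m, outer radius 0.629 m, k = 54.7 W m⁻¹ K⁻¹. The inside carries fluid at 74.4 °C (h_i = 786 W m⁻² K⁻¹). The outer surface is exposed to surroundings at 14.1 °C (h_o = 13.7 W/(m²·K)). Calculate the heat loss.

Q = 4000 W

Treat each layer as a resistance in series:
  R_conv,in = 1/(4πr²h) = 1/(4π·0.597²·786) = 2.841×10^-4 K/W
  R_cast iron = (1/0.597 − 1/0.629)/(4πk) = 0.08522/(4π·54.7) = 1.240×10^-4 K/W
  R_conv,out = 1/(4πr²h) = 1/(4π·0.629²·13.7) = 0.01468 K/W
ΣR = 2.841×10^-4 + 1.240×10^-4 + 0.01468 = 0.01509 K/W
Q = ΔT/ΣR = (74.4 °C − 14.1 °C)/0.01509 = 4000 W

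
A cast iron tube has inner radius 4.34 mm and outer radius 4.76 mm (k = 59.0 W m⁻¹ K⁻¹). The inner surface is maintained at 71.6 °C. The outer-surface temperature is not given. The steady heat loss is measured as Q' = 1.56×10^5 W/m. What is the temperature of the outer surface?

T_out = 32.7 °C

Sum the resistances:
  R'_cast iron = ln(0.00476/0.00434)/(2πk) = 0.09237/(2π·59.0) = 2.492×10^-4 m·K/W
ΣR = 2.492×10^-4 m·K/W
ΔT = Q'·ΣR = 1.56×10^5 × 2.492×10^-4 = 38.88 K
Heat flows outward, so T_out = T_in − ΔT = 71.6 − 38.88 = 32.7 °C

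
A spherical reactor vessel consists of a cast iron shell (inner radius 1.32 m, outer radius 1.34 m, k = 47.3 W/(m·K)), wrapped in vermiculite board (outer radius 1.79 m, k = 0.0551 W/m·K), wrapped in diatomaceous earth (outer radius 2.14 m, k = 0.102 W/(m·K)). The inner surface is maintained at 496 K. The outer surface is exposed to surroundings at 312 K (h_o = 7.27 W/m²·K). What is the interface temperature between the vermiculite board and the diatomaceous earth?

Resistance network (inner→outer):
  R_cast iron = (1/1.32 − 1/1.34)/(4πk) = 0.01131/(4π·47.3) = 1.902×10^-5 K/W
  R_vermiculite board = (1/1.34 − 1/1.79)/(4πk) = 0.1876/(4π·0.0551) = 0.2710 K/W
  R_diatomaceous earth = (1/1.79 − 1/2.14)/(4πk) = 0.09137/(4π·0.102) = 0.07128 K/W
  R_conv,out = 1/(4πr²h) = 1/(4π·2.14²·7.27) = 0.002390 K/W
ΣR = 1.902×10^-5 + 0.2710 + 0.07128 + 0.002390 = 0.3447 K/W
Q = ΔT/ΣR = (496 K − 312 K)/0.3447 = 533.8 W
From the inner boundary to the vermiculite board/diatomaceous earth interface, ΣR_partial = 0.2710 K/W.
T_interface = T_in − Q·ΣR_partial = 496 K − (533.8)(0.2710) = 351.3 K

T = 351.3 K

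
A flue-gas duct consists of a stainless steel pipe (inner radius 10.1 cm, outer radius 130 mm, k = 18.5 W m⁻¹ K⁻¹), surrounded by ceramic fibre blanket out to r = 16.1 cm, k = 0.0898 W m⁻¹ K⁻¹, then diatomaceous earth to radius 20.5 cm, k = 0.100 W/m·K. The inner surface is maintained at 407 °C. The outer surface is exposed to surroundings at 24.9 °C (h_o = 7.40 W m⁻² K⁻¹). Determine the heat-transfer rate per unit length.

Treat each layer as a resistance in series:
  R'_stainless steel = ln(0.130/0.101)/(2πk) = 0.2524/(2π·18.5) = 0.002172 m·K/W
  R'_ceramic fibre blanket = ln(0.161/0.130)/(2πk) = 0.2139/(2π·0.0898) = 0.3790 m·K/W
  R'_diatomaceous earth = ln(0.205/0.161)/(2πk) = 0.2416/(2π·0.100) = 0.3845 m·K/W
  R'_conv,out = 1/(2πr h) = 1/(2π·0.205·7.40) = 0.1049 m·K/W
ΣR = 0.002172 + 0.3790 + 0.3845 + 0.1049 = 0.8706 m·K/W
Q' = ΔT/ΣR = (407 °C − 24.9 °C)/0.8706 = 439 W/m

Q' = 439 W/m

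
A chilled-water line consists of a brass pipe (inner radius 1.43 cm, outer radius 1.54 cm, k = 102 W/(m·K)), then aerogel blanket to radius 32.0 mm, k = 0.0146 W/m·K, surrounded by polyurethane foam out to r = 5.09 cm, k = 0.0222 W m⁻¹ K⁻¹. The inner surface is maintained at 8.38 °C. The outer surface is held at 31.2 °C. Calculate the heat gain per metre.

Q' = 2.02 W/m

Resistance network (inner→outer):
  R'_brass = ln(0.0154/0.0143)/(2πk) = 0.07411/(2π·102) = 1.156×10^-4 m·K/W
  R'_aerogel blanket = ln(0.0320/0.0154)/(2πk) = 0.7314/(2π·0.0146) = 7.973 m·K/W
  R'_polyurethane foam = ln(0.0509/0.0320)/(2πk) = 0.4641/(2π·0.0222) = 3.327 m·K/W
ΣR = 1.156×10^-4 + 7.973 + 3.327 = 11.30 m·K/W
Q' = ΔT/ΣR = (8.38 °C − 31.2 °C)/11.30 = -2.02 W/m
(Negative Q' ⇒ heat flows inward; heat gain = 2.02 W/m.)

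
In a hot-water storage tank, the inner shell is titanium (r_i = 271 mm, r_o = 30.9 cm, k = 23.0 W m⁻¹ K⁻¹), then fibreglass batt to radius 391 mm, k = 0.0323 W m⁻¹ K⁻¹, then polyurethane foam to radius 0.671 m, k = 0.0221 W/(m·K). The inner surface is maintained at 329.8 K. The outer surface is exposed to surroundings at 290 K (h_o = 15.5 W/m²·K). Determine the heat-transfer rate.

Treat each layer as a resistance in series:
  R_titanium = (1/0.271 − 1/0.309)/(4πk) = 0.4538/(4π·23.0) = 0.001570 K/W
  R_fibreglass batt = (1/0.309 − 1/0.391)/(4πk) = 0.6787/(4π·0.0323) = 1.672 K/W
  R_polyurethane foam = (1/0.391 − 1/0.671)/(4πk) = 1.067/(4π·0.0221) = 3.843 K/W
  R_conv,out = 1/(4πr²h) = 1/(4π·0.671²·15.5) = 0.01140 K/W
ΣR = 0.001570 + 1.672 + 3.843 + 0.01140 = 5.528 K/W
Q = ΔT/ΣR = (329.8 K − 290 K)/5.528 = 7.20 W

Q = 7.20 W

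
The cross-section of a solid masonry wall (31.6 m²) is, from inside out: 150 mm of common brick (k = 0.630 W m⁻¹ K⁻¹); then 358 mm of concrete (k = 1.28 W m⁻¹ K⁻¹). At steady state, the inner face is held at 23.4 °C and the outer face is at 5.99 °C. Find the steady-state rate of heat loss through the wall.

Resistance network (inner→outer):
  R_common brick = L/(kA) = 0.150/(0.630·31.6) = 0.007535 K/W
  R_concrete = L/(kA) = 0.358/(1.28·31.6) = 0.008851 K/W
ΣR = 0.007535 + 0.008851 = 0.01639 K/W
Q = ΔT/ΣR = (23.4 °C − 5.99 °C)/0.01639 = 1060 W

Q = 1060 W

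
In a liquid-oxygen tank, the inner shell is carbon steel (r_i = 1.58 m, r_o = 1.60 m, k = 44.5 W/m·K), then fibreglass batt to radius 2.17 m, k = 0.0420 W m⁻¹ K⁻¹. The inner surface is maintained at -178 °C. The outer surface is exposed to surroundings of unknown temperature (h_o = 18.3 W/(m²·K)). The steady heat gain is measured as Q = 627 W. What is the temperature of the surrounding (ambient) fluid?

T_out = 17.6 °C

Sum the resistances:
  R_carbon steel = (1/1.58 − 1/1.60)/(4πk) = 0.007911/(4π·44.5) = 1.415×10^-5 K/W
  R_fibreglass batt = (1/1.60 − 1/2.17)/(4πk) = 0.1642/(4π·0.0420) = 0.3111 K/W
  R_conv,out = 1/(4πr²h) = 1/(4π·2.17²·18.3) = 9.235×10^-4 K/W
ΣR = 0.3120 K/W
ΔT = Q·ΣR = 627 × 0.3120 = 195.6 K
Heat flows inward, so T_out = T_in + ΔT = -178 + 195.6 = 17.6 °C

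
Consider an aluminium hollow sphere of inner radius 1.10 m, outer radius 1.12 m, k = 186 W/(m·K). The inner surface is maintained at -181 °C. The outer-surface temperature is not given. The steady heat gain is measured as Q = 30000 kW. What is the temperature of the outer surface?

T_out = 27.4 °C

Series resistances:
  R_aluminium = (1/1.10 − 1/1.12)/(4πk) = 0.01623/(4π·186) = 6.945×10^-6 K/W
ΣR = 6.945×10^-6 K/W
ΔT = Q·ΣR = 3.00×10^7 × 6.945×10^-6 = 208.4 K
Heat flows inward, so T_out = T_in + ΔT = -181 + 208.4 = 27.4 °C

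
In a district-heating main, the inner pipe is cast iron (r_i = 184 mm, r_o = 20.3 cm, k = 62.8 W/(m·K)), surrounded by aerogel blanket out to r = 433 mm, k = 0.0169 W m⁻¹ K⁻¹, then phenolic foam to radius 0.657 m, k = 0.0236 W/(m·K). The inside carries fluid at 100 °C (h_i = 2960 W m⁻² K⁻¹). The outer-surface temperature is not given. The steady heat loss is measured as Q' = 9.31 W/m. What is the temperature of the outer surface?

Sum the resistances:
  R'_conv,in = 1/(2πr h) = 1/(2π·0.184·2960) = 2.922×10^-4 m·K/W
  R'_cast iron = ln(0.203/0.184)/(2πk) = 0.09827/(2π·62.8) = 2.490×10^-4 m·K/W
  R'_aerogel blanket = ln(0.433/0.203)/(2πk) = 0.7575/(2π·0.0169) = 7.134 m·K/W
  R'_phenolic foam = ln(0.657/0.433)/(2πk) = 0.4169/(2π·0.0236) = 2.812 m·K/W
ΣR = 9.946 m·K/W
ΔT = Q'·ΣR = 9.31 × 9.946 = 92.60 K
Heat flows outward, so T_out = T_in − ΔT = 100 − 92.60 = 7.40 °C

T_out = 7.40 °C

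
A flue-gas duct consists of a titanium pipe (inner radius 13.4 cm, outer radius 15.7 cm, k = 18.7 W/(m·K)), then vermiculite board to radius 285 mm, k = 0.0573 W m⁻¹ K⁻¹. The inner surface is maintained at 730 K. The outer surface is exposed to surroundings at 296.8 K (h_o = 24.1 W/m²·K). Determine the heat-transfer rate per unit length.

Q' = 258 W/m

Treat each layer as a resistance in series:
  R'_titanium = ln(0.157/0.134)/(2πk) = 0.1584/(2π·18.7) = 0.001348 m·K/W
  R'_vermiculite board = ln(0.285/0.157)/(2πk) = 0.5962/(2π·0.0573) = 1.656 m·K/W
  R'_conv,out = 1/(2πr h) = 1/(2π·0.285·24.1) = 0.02317 m·K/W
ΣR = 0.001348 + 1.656 + 0.02317 = 1.681 m·K/W
Q' = ΔT/ΣR = (730 K − 296.8 K)/1.681 = 258 W/m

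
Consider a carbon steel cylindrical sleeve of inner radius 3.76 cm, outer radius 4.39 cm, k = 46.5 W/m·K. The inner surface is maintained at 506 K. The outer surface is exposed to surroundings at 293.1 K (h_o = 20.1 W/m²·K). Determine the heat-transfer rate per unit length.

Resistance network (inner→outer):
  R'_carbon steel = ln(0.0439/0.0376)/(2πk) = 0.1549/(2π·46.5) = 5.302×10^-4 m·K/W
  R'_conv,out = 1/(2πr h) = 1/(2π·0.0439·20.1) = 0.1804 m·K/W
ΣR = 5.302×10^-4 + 0.1804 = 0.1809 m·K/W
Q' = ΔT/ΣR = (506 K − 293.1 K)/0.1809 = 1180 W/m

Q' = 1180 W/m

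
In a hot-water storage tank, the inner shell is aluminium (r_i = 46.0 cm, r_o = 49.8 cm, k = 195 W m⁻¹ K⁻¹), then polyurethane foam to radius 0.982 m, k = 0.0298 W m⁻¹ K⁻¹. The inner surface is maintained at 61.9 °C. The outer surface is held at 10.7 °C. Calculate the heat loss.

Resistance network (inner→outer):
  R_aluminium = (1/0.460 − 1/0.498)/(4πk) = 0.1659/(4π·195) = 6.769×10^-5 K/W
  R_polyurethane foam = (1/0.498 − 1/0.982)/(4πk) = 0.9897/(4π·0.0298) = 2.643 K/W
ΣR = 6.769×10^-5 + 2.643 = 2.643 K/W
Q = ΔT/ΣR = (61.9 °C − 10.7 °C)/2.643 = 19.4 W

Q = 19.4 W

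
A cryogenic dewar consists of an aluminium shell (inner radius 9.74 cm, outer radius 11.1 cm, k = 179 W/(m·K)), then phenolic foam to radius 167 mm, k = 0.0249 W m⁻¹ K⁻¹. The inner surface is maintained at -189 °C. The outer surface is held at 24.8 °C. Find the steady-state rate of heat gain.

Q = 22.1 W

Series thermal resistances, inner to outer:
  R_aluminium = (1/0.0974 − 1/0.111)/(4πk) = 1.258/(4π·179) = 5.592×10^-4 K/W
  R_phenolic foam = (1/0.111 − 1/0.167)/(4πk) = 3.021/(4π·0.0249) = 9.655 K/W
ΣR = 5.592×10^-4 + 9.655 = 9.656 K/W
Q = ΔT/ΣR = (-189 °C − 24.8 °C)/9.656 = -22.1 W
(Negative Q ⇒ heat flows inward; heat gain = 22.1 W.)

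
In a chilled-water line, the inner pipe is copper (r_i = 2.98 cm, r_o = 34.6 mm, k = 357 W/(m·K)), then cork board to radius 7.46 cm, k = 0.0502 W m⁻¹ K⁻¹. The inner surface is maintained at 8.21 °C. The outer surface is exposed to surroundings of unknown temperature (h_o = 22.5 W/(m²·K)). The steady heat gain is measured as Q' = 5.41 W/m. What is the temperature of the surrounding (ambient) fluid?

Series resistances:
  R'_copper = ln(0.0346/0.0298)/(2πk) = 0.1493/(2π·357) = 6.658×10^-5 m·K/W
  R'_cork board = ln(0.0746/0.0346)/(2πk) = 0.7683/(2π·0.0502) = 2.436 m·K/W
  R'_conv,out = 1/(2πr h) = 1/(2π·0.0746·22.5) = 0.09482 m·K/W
ΣR = 2.531 m·K/W
ΔT = Q'·ΣR = 5.41 × 2.531 = 13.69 K
Heat flows inward, so T_out = T_in + ΔT = 8.21 + 13.69 = 21.9 °C

T_out = 21.9 °C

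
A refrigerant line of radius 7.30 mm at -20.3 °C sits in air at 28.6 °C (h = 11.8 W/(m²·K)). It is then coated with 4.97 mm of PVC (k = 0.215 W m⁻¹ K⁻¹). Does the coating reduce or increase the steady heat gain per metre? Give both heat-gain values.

Critical radius for a cylinder: r_cr = k/h = 0.0182 m = 1.82 cm.
Outer radius after coating: r₂ = 0.00730 + 0.00497 = 0.01227 m.
Since r₁ < r_cr and r₂ ≤ r_cr, the coating moves toward the maximum at r_cr — heat gain rises.
Bare: R = 1/(2πr₁h) = 1.848 m·K/W; Q = 48.9/1.848 = 26.5 W/m.
Coated: R = R_cond + R_conv = 1.484 m·K/W; Q = 48.9/1.484 = 33.0 W/m.

increases: 26.5 → 33.0 W/m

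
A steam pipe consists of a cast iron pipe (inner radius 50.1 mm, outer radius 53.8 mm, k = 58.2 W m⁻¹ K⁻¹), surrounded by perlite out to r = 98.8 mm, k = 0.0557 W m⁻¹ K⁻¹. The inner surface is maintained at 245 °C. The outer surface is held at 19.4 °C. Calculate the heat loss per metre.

Series thermal resistances, inner to outer:
  R'_cast iron = ln(0.0538/0.0501)/(2πk) = 0.07125/(2π·58.2) = 1.948×10^-4 m·K/W
  R'_perlite = ln(0.0988/0.0538)/(2πk) = 0.6078/(2π·0.0557) = 1.737 m·K/W
ΣR = 1.948×10^-4 + 1.737 = 1.737 m·K/W
Q' = ΔT/ΣR = (245 °C − 19.4 °C)/1.737 = 130 W/m

Q' = 130 W/m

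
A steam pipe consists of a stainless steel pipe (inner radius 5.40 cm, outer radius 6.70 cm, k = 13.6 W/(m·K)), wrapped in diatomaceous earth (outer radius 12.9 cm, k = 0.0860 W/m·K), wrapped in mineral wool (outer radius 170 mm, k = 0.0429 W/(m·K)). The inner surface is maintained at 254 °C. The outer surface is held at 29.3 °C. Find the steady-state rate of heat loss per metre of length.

Q' = 100 W/m

Treat each layer as a resistance in series:
  R'_stainless steel = ln(0.0670/0.0540)/(2πk) = 0.2157/(2π·13.6) = 0.002524 m·K/W
  R'_diatomaceous earth = ln(0.129/0.0670)/(2πk) = 0.6551/(2π·0.0860) = 1.212 m·K/W
  R'_mineral wool = ln(0.170/0.129)/(2πk) = 0.2760/(2π·0.0429) = 1.024 m·K/W
ΣR = 0.002524 + 1.212 + 1.024 = 2.239 m·K/W
Q' = ΔT/ΣR = (254 °C − 29.3 °C)/2.239 = 100 W/m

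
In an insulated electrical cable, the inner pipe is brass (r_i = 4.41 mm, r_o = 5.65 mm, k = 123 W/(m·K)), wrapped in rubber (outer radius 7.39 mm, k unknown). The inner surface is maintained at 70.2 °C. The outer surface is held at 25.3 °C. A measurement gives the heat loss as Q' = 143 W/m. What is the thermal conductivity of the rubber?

k = 0.136 W/m·K

ΣR = ΔT/Q' = |70.2 − 25.3|/143 = 0.3140 m·K/W
Known resistances:
  R'_brass = ln(0.00565/0.00441)/(2πk) = 0.2478/(2π·123) = 3.206×10^-4 m·K/W
R_rubber = ΣR − ΣR_known = 0.3140 − 3.206×10^-4 = 0.3137 m·K/W
ln(r₂/r₁)/(2πk) = 0.3137 ⇒ k = 0.2685/(2π·0.3137) = 0.136 W/m·K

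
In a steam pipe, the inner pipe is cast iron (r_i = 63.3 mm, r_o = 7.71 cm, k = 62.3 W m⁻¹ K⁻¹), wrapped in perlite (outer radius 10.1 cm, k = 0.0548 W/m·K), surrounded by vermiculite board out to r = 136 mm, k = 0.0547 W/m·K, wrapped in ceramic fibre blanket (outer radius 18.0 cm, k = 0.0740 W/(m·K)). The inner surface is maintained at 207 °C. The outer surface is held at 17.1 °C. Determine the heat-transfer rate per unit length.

Series thermal resistances, inner to outer:
  R'_cast iron = ln(0.0771/0.0633)/(2πk) = 0.1972/(2π·62.3) = 5.038×10^-4 m·K/W
  R'_perlite = ln(0.101/0.0771)/(2πk) = 0.2700/(2π·0.0548) = 0.7842 m·K/W
  R'_vermiculite board = ln(0.136/0.101)/(2πk) = 0.2975/(2π·0.0547) = 0.8657 m·K/W
  R'_ceramic fibre blanket = ln(0.180/0.136)/(2πk) = 0.2803/(2π·0.0740) = 0.6029 m·K/W
ΣR = 5.038×10^-4 + 0.7842 + 0.8657 + 0.6029 = 2.253 m·K/W
Q' = ΔT/ΣR = (207 °C − 17.1 °C)/2.253 = 84.3 W/m

Q' = 84.3 W/m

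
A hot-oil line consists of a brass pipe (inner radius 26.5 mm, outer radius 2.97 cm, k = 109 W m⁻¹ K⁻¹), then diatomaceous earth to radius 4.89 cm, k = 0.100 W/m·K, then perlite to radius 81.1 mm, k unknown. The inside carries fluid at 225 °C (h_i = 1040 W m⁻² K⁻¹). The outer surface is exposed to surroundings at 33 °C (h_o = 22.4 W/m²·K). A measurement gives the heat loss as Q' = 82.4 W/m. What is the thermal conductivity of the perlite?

k = 0.0558 W/m·K

ΣR = ΔT/Q' = |225 − 33|/82.4 = 2.330 m·K/W
Known resistances:
  R'_conv,in = 1/(2πr h) = 1/(2π·0.0265·1040) = 0.005775 m·K/W
  R'_brass = ln(0.0297/0.0265)/(2πk) = 0.1140/(2π·109) = 1.665×10^-4 m·K/W
  R'_diatomaceous earth = ln(0.0489/0.0297)/(2πk) = 0.4986/(2π·0.100) = 0.7936 m·K/W
  R'_conv,out = 1/(2πr h) = 1/(2π·0.0811·22.4) = 0.08761 m·K/W
R_perlite = ΣR − ΣR_known = 2.330 − 0.8872 = 1.443 m·K/W
ln(r₂/r₁)/(2πk) = 1.443 ⇒ k = 0.5059/(2π·1.443) = 0.0558 W/m·K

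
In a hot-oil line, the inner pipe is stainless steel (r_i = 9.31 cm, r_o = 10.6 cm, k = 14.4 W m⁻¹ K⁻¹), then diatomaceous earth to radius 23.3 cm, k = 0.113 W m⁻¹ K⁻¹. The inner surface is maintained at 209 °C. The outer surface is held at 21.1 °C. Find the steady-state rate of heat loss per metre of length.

Q' = 169 W/m

Series thermal resistances, inner to outer:
  R'_stainless steel = ln(0.106/0.0931)/(2πk) = 0.1298/(2π·14.4) = 0.001434 m·K/W
  R'_diatomaceous earth = ln(0.233/0.106)/(2πk) = 0.7876/(2π·0.113) = 1.109 m·K/W
ΣR = 0.001434 + 1.109 = 1.110 m·K/W
Q' = ΔT/ΣR = (209 °C − 21.1 °C)/1.110 = 169 W/m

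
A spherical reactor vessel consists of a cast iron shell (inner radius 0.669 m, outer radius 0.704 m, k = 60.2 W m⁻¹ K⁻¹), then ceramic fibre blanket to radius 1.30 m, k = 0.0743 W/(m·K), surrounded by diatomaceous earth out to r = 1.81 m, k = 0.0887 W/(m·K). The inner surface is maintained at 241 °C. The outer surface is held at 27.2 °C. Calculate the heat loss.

Resistance network (inner→outer):
  R_cast iron = (1/0.669 − 1/0.704)/(4πk) = 0.07431/(4π·60.2) = 9.823×10^-5 K/W
  R_ceramic fibre blanket = (1/0.704 − 1/1.30)/(4πk) = 0.6512/(4π·0.0743) = 0.6975 K/W
  R_diatomaceous earth = (1/1.30 − 1/1.81)/(4πk) = 0.2167/(4π·0.0887) = 0.1945 K/W
ΣR = 9.823×10^-5 + 0.6975 + 0.1945 = 0.8921 K/W
Q = ΔT/ΣR = (241 °C − 27.2 °C)/0.8921 = 240 W

Q = 240 W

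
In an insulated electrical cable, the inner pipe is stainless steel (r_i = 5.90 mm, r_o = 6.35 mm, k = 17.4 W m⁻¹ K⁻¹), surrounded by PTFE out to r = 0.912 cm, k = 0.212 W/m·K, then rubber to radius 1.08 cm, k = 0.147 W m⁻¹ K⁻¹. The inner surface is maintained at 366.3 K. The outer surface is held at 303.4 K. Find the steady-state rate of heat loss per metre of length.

Treat each layer as a resistance in series:
  R'_stainless steel = ln(0.00635/0.00590)/(2πk) = 0.07350/(2π·17.4) = 6.723×10^-4 m·K/W
  R'_PTFE = ln(0.00912/0.00635)/(2πk) = 0.3620/(2π·0.212) = 0.2718 m·K/W
  R'_rubber = ln(0.0108/0.00912)/(2πk) = 0.1691/(2π·0.147) = 0.1831 m·K/W
ΣR = 6.723×10^-4 + 0.2718 + 0.1831 = 0.4556 m·K/W
Q' = ΔT/ΣR = (366.3 K − 303.4 K)/0.4556 = 138 W/m

Q' = 138 W/m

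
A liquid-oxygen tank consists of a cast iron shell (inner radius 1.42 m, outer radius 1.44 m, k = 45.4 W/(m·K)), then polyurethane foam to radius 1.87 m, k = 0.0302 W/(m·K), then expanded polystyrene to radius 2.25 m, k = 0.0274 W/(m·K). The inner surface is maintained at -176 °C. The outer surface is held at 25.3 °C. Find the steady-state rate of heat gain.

Series thermal resistances, inner to outer:
  R_cast iron = (1/1.42 − 1/1.44)/(4πk) = 0.009781/(4π·45.4) = 1.714×10^-5 K/W
  R_polyurethane foam = (1/1.44 − 1/1.87)/(4πk) = 0.1597/(4π·0.0302) = 0.4208 K/W
  R_expanded polystyrene = (1/1.87 − 1/2.25)/(4πk) = 0.09031/(4π·0.0274) = 0.2623 K/W
ΣR = 1.714×10^-5 + 0.4208 + 0.2623 = 0.6831 K/W
Q = ΔT/ΣR = (-176 °C − 25.3 °C)/0.6831 = -295 W
(Negative Q ⇒ heat flows inward; heat gain = 295 W.)

Q = 295 W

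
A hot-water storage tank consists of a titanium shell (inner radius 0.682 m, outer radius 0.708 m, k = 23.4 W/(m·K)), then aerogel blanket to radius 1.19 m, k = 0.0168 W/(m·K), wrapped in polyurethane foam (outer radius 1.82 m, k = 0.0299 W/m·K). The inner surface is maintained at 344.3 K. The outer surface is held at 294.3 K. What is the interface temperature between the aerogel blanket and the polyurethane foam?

Series thermal resistances, inner to outer:
  R_titanium = (1/0.682 − 1/0.708)/(4πk) = 0.05385/(4π·23.4) = 1.831×10^-4 K/W
  R_aerogel blanket = (1/0.708 − 1/1.19)/(4πk) = 0.5721/(4π·0.0168) = 2.710 K/W
  R_polyurethane foam = (1/1.19 − 1/1.82)/(4πk) = 0.2909/(4π·0.0299) = 0.7742 K/W
ΣR = 1.831×10^-4 + 2.710 + 0.7742 = 3.484 K/W
Q = ΔT/ΣR = (344.3 K − 294.3 K)/3.484 = 14.35 W
From the inner boundary to the aerogel blanket/polyurethane foam interface, ΣR_partial = 2.710 K/W.
T_interface = T_in − Q·ΣR_partial = 344.3 K − (14.35)(2.710) = 305.4 K

T = 305.4 K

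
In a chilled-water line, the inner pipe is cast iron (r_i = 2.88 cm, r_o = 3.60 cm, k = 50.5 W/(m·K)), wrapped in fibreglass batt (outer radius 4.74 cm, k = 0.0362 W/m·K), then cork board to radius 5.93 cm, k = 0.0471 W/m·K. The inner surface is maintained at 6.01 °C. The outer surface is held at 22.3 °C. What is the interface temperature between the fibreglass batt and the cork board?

T = 16.0 °C

Treat each layer as a resistance in series:
  R'_cast iron = ln(0.0360/0.0288)/(2πk) = 0.2231/(2π·50.5) = 7.033×10^-4 m·K/W
  R'_fibreglass batt = ln(0.0474/0.0360)/(2πk) = 0.2751/(2π·0.0362) = 1.210 m·K/W
  R'_cork board = ln(0.0593/0.0474)/(2πk) = 0.2240/(2π·0.0471) = 0.7569 m·K/W
ΣR = 7.033×10^-4 + 1.210 + 0.7569 = 1.968 m·K/W
Q' = ΔT/ΣR = (6.01 °C − 22.3 °C)/1.968 = -8.277 W/m
From the inner boundary to the fibreglass batt/cork board interface, ΣR_partial = 1.211 m·K/W.
T_interface = T_in − Q'·ΣR_partial = 6.01 °C − (-8.277)(1.211) = 16.0 °C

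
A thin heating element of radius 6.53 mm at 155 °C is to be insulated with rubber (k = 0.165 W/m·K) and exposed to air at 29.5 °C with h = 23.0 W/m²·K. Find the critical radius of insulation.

For a cylinder, r_cr = k_ins/h = 0.165/23.0 = 0.00717 m = 0.717 cm

r_cr = 0.717 cm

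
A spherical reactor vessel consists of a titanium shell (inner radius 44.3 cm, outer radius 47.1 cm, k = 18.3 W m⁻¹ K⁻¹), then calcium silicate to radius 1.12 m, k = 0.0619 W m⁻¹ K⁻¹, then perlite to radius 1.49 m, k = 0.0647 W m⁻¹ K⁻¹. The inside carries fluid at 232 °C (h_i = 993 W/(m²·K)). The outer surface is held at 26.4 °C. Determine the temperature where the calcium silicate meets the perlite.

T = 56.6 °C

Treat each layer as a resistance in series:
  R_conv,in = 1/(4πr²h) = 1/(4π·0.443²·993) = 4.084×10^-4 K/W
  R_titanium = (1/0.443 − 1/0.471)/(4πk) = 0.1342/(4π·18.3) = 5.835×10^-4 K/W
  R_calcium silicate = (1/0.471 − 1/1.12)/(4πk) = 1.230/(4π·0.0619) = 1.582 K/W
  R_perlite = (1/1.12 − 1/1.49)/(4πk) = 0.2217/(4π·0.0647) = 0.2727 K/W
ΣR = 4.084×10^-4 + 5.835×10^-4 + 1.582 + 0.2727 = 1.856 K/W
Q = ΔT/ΣR = (232 °C − 26.4 °C)/1.856 = 110.8 W
From the inner boundary to the calcium silicate/perlite interface, ΣR_partial = 1.583 K/W.
T_interface = T_in − Q·ΣR_partial = 232 °C − (110.8)(1.583) = 56.6 °C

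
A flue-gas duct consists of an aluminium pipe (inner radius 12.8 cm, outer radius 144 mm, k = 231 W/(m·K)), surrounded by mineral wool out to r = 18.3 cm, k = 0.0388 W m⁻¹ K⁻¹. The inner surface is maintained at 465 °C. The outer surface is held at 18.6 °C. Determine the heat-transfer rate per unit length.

Q' = 454 W/m

Resistance network (inner→outer):
  R'_aluminium = ln(0.144/0.128)/(2πk) = 0.1178/(2π·231) = 8.115×10^-5 m·K/W
  R'_mineral wool = ln(0.183/0.144)/(2πk) = 0.2397/(2π·0.0388) = 0.9831 m·K/W
ΣR = 8.115×10^-5 + 0.9831 = 0.9832 m·K/W
Q' = ΔT/ΣR = (465 °C − 18.6 °C)/0.9832 = 454 W/m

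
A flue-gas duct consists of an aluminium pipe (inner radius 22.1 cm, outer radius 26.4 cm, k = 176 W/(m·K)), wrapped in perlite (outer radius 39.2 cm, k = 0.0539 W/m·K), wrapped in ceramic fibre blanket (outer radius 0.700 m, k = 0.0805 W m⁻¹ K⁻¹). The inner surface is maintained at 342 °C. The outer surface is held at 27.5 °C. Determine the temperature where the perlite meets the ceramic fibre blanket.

T = 183 °C

Treat each layer as a resistance in series:
  R'_aluminium = ln(0.264/0.221)/(2πk) = 0.1778/(2π·176) = 1.608×10^-4 m·K/W
  R'_perlite = ln(0.392/0.264)/(2πk) = 0.3953/(2π·0.0539) = 1.167 m·K/W
  R'_ceramic fibre blanket = ln(0.700/0.392)/(2πk) = 0.5798/(2π·0.0805) = 1.146 m·K/W
ΣR = 1.608×10^-4 + 1.167 + 1.146 = 2.313 m·K/W
Q' = ΔT/ΣR = (342 °C − 27.5 °C)/2.313 = 136.0 W/m
From the inner boundary to the perlite/ceramic fibre blanket interface, ΣR_partial = 1.167 m·K/W.
T_interface = T_in − Q'·ΣR_partial = 342 °C − (136.0)(1.167) = 183 °C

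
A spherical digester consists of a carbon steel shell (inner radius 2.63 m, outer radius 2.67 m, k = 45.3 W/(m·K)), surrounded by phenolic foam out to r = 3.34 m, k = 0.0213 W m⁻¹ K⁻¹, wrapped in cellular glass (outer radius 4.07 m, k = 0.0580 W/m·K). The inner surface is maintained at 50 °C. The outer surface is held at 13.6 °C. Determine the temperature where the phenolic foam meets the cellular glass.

Treat each layer as a resistance in series:
  R_carbon steel = (1/2.63 − 1/2.67)/(4πk) = 0.005696/(4π·45.3) = 1.001×10^-5 K/W
  R_phenolic foam = (1/2.67 − 1/3.34)/(4πk) = 0.07513/(4π·0.0213) = 0.2807 K/W
  R_cellular glass = (1/3.34 − 1/4.07)/(4πk) = 0.05370/(4π·0.0580) = 0.07368 K/W
ΣR = 1.001×10^-5 + 0.2807 + 0.07368 = 0.3544 K/W
Q = ΔT/ΣR = (50 °C − 13.6 °C)/0.3544 = 102.7 W
From the inner boundary to the phenolic foam/cellular glass interface, ΣR_partial = 0.2807 K/W.
T_interface = T_in − Q·ΣR_partial = 50 °C − (102.7)(0.2807) = 21.2 °C

T = 21.2 °C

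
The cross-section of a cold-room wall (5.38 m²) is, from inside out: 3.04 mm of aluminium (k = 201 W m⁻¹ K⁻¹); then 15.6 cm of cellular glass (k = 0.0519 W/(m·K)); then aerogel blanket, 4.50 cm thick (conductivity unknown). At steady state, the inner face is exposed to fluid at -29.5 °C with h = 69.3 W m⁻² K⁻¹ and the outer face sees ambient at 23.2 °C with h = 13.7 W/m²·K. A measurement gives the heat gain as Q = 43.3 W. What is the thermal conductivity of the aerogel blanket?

k = 0.0130 W/m·K

ΣR = ΔT/Q = |-29.5 − 23.2|/43.3 = 1.217 K/W
Known resistances:
  R_conv,in = 1/(hA) = 1/(69.3·5.38) = 0.002682 K/W
  R_aluminium = L/(kA) = 0.00304/(201·5.38) = 2.811×10^-6 K/W
  R_cellular glass = L/(kA) = 0.156/(0.0519·5.38) = 0.5587 K/W
  R_conv,out = 1/(hA) = 1/(13.7·5.38) = 0.01357 K/W
R_aerogel blanket = ΣR − ΣR_known = 1.217 − 0.5750 = 0.6420 K/W
L/(kA) = 0.6420 ⇒ k = 0.0450/(0.6420·5.38) = 0.0130 W/m·K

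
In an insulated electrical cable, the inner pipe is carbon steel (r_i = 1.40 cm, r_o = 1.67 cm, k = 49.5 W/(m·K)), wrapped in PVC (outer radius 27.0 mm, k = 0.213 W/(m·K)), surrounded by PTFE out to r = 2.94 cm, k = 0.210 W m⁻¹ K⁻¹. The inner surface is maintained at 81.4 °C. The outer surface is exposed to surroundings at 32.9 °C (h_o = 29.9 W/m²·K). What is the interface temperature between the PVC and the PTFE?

Resistance network (inner→outer):
  R'_carbon steel = ln(0.0167/0.0140)/(2πk) = 0.1764/(2π·49.5) = 5.670×10^-4 m·K/W
  R'_PVC = ln(0.0270/0.0167)/(2πk) = 0.4804/(2π·0.213) = 0.3590 m·K/W
  R'_PTFE = ln(0.0294/0.0270)/(2πk) = 0.08516/(2π·0.210) = 0.06454 m·K/W
  R'_conv,out = 1/(2πr h) = 1/(2π·0.0294·29.9) = 0.1811 m·K/W
ΣR = 5.670×10^-4 + 0.3590 + 0.06454 + 0.1811 = 0.6052 m·K/W
Q' = ΔT/ΣR = (81.4 °C − 32.9 °C)/0.6052 = 80.14 W/m
From the inner boundary to the PVC/PTFE interface, ΣR_partial = 0.3596 m·K/W.
T_interface = T_in − Q'·ΣR_partial = 81.4 °C − (80.14)(0.3596) = 52.6 °C

T = 52.6 °C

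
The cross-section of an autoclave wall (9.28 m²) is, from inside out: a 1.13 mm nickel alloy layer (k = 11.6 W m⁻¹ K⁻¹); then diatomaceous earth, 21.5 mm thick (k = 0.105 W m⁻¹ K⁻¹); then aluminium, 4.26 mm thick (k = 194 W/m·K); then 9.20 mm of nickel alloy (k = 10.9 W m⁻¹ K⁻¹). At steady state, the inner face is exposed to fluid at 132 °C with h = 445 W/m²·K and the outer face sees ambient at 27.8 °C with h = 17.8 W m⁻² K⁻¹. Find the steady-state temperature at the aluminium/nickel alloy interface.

T = 50.3 °C

Series thermal resistances, inner to outer:
  R_conv,in = 1/(hA) = 1/(445·9.28) = 2.422×10^-4 K/W
  R_nickel alloy = L/(kA) = 0.00113/(11.6·9.28) = 1.050×10^-5 K/W
  R_diatomaceous earth = L/(kA) = 0.0215/(0.105·9.28) = 0.02206 K/W
  R_aluminium = L/(kA) = 0.00426/(194·9.28) = 2.366×10^-6 K/W
  R_nickel alloy = L/(kA) = 0.00920/(10.9·9.28) = 9.095×10^-5 K/W
  R_conv,out = 1/(hA) = 1/(17.8·9.28) = 0.006054 K/W
ΣR = 2.422×10^-4 + 1.050×10^-5 + 0.02206 + 2.366×10^-6 + 9.095×10^-5 + 0.006054 = 0.02846 K/W
Q = ΔT/ΣR = (132 °C − 27.8 °C)/0.02846 = 3661 W
From the inner boundary to the aluminium/nickel alloy interface, ΣR_partial = 0.02232 K/W.
T_interface = T_in − Q·ΣR_partial = 132 °C − (3661)(0.02232) = 50.3 °C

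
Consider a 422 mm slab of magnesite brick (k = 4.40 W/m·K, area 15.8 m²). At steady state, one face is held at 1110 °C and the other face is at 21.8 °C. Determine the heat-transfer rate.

Q = kA·ΔT/L = 4.40 × 15.8 × |1110 °C − 21.8 °C| / 0.422 = 1.79×10^5 W

Q = 1.79×10^5 W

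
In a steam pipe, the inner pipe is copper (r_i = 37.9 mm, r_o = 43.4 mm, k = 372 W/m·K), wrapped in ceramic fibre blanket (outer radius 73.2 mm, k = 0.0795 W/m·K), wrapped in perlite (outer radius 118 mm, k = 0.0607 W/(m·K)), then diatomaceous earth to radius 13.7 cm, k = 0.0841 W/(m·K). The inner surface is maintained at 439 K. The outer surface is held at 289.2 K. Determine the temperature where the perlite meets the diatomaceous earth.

T = 305.6 K

Treat each layer as a resistance in series:
  R'_copper = ln(0.0434/0.0379)/(2πk) = 0.1355/(2π·372) = 5.798×10^-5 m·K/W
  R'_ceramic fibre blanket = ln(0.0732/0.0434)/(2πk) = 0.5227/(2π·0.0795) = 1.046 m·K/W
  R'_perlite = ln(0.118/0.0732)/(2πk) = 0.4775/(2π·0.0607) = 1.252 m·K/W
  R'_diatomaceous earth = ln(0.137/0.118)/(2πk) = 0.1493/(2π·0.0841) = 0.2825 m·K/W
ΣR = 5.798×10^-5 + 1.046 + 1.252 + 0.2825 = 2.581 m·K/W
Q' = ΔT/ΣR = (439 K − 289.2 K)/2.581 = 58.04 W/m
From the inner boundary to the perlite/diatomaceous earth interface, ΣR_partial = 2.298 m·K/W.
T_interface = T_in − Q'·ΣR_partial = 439 K − (58.04)(2.298) = 305.6 K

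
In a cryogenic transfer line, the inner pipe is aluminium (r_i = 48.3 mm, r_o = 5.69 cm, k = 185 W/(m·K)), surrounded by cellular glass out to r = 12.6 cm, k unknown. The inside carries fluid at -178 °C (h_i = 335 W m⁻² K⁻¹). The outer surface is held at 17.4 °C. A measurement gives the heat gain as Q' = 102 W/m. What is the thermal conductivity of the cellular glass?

ΣR = ΔT/Q' = |-178 − 17.4|/102 = 1.916 m·K/W
Known resistances:
  R'_conv,in = 1/(2πr h) = 1/(2π·0.0483·335) = 0.009836 m·K/W
  R'_aluminium = ln(0.0569/0.0483)/(2πk) = 0.1639/(2π·185) = 1.410×10^-4 m·K/W
R_cellular glass = ΣR − ΣR_known = 1.916 − 0.009977 = 1.906 m·K/W
ln(r₂/r₁)/(2πk) = 1.906 ⇒ k = 0.7950/(2π·1.906) = 0.0664 W/m·K

k = 0.0664 W/m·K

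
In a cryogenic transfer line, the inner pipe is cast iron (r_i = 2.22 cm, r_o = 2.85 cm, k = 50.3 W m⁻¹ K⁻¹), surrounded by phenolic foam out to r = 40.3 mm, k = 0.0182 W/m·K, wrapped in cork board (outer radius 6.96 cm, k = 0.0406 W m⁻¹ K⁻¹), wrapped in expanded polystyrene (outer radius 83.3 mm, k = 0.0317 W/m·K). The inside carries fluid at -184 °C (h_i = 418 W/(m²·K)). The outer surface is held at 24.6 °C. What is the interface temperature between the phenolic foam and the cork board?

Resistance network (inner→outer):
  R'_conv,in = 1/(2πr h) = 1/(2π·0.0222·418) = 0.01715 m·K/W
  R'_cast iron = ln(0.0285/0.0222)/(2πk) = 0.2498/(2π·50.3) = 7.904×10^-4 m·K/W
  R'_phenolic foam = ln(0.0403/0.0285)/(2πk) = 0.3464/(2π·0.0182) = 3.030 m·K/W
  R'_cork board = ln(0.0696/0.0403)/(2πk) = 0.5464/(2π·0.0406) = 2.142 m·K/W
  R'_expanded polystyrene = ln(0.0833/0.0696)/(2πk) = 0.1797/(2π·0.0317) = 0.9021 m·K/W
ΣR = 0.01715 + 7.904×10^-4 + 3.030 + 2.142 + 0.9021 = 6.092 m·K/W
Q' = ΔT/ΣR = (-184 °C − 24.6 °C)/6.092 = -34.24 W/m
From the inner boundary to the phenolic foam/cork board interface, ΣR_partial = 3.048 m·K/W.
T_interface = T_in − Q'·ΣR_partial = -184 °C − (-34.24)(3.048) = -79.6 °C

T = -79.6 °C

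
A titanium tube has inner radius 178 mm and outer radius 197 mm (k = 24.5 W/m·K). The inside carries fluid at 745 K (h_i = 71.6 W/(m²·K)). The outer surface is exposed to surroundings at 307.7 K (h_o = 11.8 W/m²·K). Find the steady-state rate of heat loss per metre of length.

Q' = 5360 W/m

Treat each layer as a resistance in series:
  R'_conv,in = 1/(2πr h) = 1/(2π·0.178·71.6) = 0.01249 m·K/W
  R'_titanium = ln(0.197/0.178)/(2πk) = 0.1014/(2π·24.5) = 6.588×10^-4 m·K/W
  R'_conv,out = 1/(2πr h) = 1/(2π·0.197·11.8) = 0.06847 m·K/W
ΣR = 0.01249 + 6.588×10^-4 + 0.06847 = 0.08162 m·K/W
Q' = ΔT/ΣR = (745 K − 307.7 K)/0.08162 = 5360 W/m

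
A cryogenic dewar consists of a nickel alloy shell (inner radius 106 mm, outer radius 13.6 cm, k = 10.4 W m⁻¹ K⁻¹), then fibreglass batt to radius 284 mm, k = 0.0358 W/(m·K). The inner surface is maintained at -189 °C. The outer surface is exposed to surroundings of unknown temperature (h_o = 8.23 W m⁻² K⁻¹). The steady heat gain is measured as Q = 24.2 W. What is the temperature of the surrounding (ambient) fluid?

T_out = 20.4 °C

Sum the resistances:
  R_nickel alloy = (1/0.106 − 1/0.136)/(4πk) = 2.081/(4π·10.4) = 0.01592 K/W
  R_fibreglass batt = (1/0.136 − 1/0.284)/(4πk) = 3.832/(4π·0.0358) = 8.517 K/W
  R_conv,out = 1/(4πr²h) = 1/(4π·0.284²·8.23) = 0.1199 K/W
ΣR = 8.653 K/W
ΔT = Q·ΣR = 24.2 × 8.653 = 209.4 K
Heat flows inward, so T_out = T_in + ΔT = -189 + 209.4 = 20.4 °C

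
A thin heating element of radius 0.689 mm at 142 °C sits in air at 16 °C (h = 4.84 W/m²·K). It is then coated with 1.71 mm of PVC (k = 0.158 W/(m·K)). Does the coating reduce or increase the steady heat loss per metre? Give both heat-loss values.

increases: 2.64 → 8.42 W/m

Critical radius for a cylinder: r_cr = k/h = 0.0326 m = 3.26 cm.
Outer radius after coating: r₂ = 6.89×10^-4 + 0.00171 = 0.002399 m.
Since r₁ < r_cr and r₂ ≤ r_cr, the coating moves toward the maximum at r_cr — heat loss rises.
Bare: R = 1/(2πr₁h) = 47.73 m·K/W; Q = 126/47.73 = 2.64 W/m.
Coated: R = R_cond + R_conv = 14.96 m·K/W; Q = 126/14.96 = 8.42 W/m.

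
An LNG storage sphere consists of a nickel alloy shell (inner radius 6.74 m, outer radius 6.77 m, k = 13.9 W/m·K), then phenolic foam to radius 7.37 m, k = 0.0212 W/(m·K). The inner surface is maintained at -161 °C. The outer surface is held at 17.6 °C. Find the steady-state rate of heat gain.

Q = 3.96 kW

Resistance network (inner→outer):
  R_nickel alloy = (1/6.74 − 1/6.77)/(4πk) = 6.575×10^-4/(4π·13.9) = 3.764×10^-6 K/W
  R_phenolic foam = (1/6.77 − 1/7.37)/(4πk) = 0.01203/(4π·0.0212) = 0.04514 K/W
ΣR = 3.764×10^-6 + 0.04514 = 0.04514 K/W
Q = ΔT/ΣR = (-161 °C − 17.6 °C)/0.04514 = -3960 W
(Negative Q ⇒ heat flows inward; heat gain = 3960 W.)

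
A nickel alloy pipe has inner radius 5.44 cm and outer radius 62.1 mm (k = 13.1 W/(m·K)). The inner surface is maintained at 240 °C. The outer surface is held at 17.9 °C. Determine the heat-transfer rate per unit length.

Q' = 2πk·ΔT/ln(r₂/r₁) = 2π × 13.1 × 222.1 / ln(0.0621/0.0544) = 1.38×10^5 W/m

Q' = 1.38×10^5 W/m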